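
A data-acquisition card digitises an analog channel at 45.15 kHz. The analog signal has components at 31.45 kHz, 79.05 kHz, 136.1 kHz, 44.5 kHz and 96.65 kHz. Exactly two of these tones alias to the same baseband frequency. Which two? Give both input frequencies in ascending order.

fs/2 = 22.575 kHz.
31.45 kHz > fs/2 = 22.575 kHz, folds to fs − 31.45 kHz = 13.7 kHz.
79.05 kHz mod fs = 33.9 kHz.
33.9 kHz > fs/2 = 22.575 kHz, folds to fs − 33.9 kHz = 11.25 kHz.
136.1 kHz mod fs = 0.65 kHz.
0.65 kHz ≤ fs/2 = 22.575 kHz, appears at 0.65 kHz.
44.5 kHz > fs/2 = 22.575 kHz, folds to fs − 44.5 kHz = 0.65 kHz.
96.65 kHz mod fs = 6.35 kHz.
6.35 kHz ≤ fs/2 = 22.575 kHz, appears at 6.35 kHz.
44.5 kHz and 136.1 kHz both map to 0.65 kHz.

44.5 kHz, 136.1 kHz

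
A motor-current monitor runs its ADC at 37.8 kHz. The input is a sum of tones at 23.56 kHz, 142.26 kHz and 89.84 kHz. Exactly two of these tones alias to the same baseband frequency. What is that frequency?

fs/2 = 18.9 kHz.
23.56 kHz > fs/2 = 18.9 kHz, folds to fs − 23.56 kHz = 14.24 kHz.
142.26 kHz mod fs = 28.86 kHz.
28.86 kHz > fs/2 = 18.9 kHz, folds to fs − 28.86 kHz = 8.94 kHz.
89.84 kHz mod fs = 14.24 kHz.
14.24 kHz ≤ fs/2 = 18.9 kHz, appears at 14.24 kHz.
23.56 kHz and 89.84 kHz both map to 14.24 kHz.

14.24 kHz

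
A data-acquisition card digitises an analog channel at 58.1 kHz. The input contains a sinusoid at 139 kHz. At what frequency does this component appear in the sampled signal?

139 kHz mod fs = 22.8 kHz.
22.8 kHz ≤ fs/2 = 29.05 kHz, appears at 22.8 kHz.

22.8 kHz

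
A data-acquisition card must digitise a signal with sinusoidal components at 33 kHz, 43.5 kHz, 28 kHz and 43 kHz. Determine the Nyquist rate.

87 kHz

Highest-frequency component: 43.5 kHz.
Nyquist rate = 2 × 43.5 kHz = 87 kHz.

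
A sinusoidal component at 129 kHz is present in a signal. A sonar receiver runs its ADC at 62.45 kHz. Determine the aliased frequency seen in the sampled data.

129 kHz mod fs = 4.1 kHz.
4.1 kHz ≤ fs/2 = 31.225 kHz, appears at 4.1 kHz.

4.1 kHz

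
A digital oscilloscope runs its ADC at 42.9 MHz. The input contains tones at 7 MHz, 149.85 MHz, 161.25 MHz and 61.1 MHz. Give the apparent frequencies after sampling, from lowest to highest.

7 MHz, 10.35 MHz, 18.2 MHz, 21.15 MHz

fs/2 = 21.45 MHz.
7 MHz ≤ fs/2 = 21.45 MHz, passes unchanged.
149.85 MHz mod fs = 21.15 MHz.
21.15 MHz ≤ fs/2 = 21.45 MHz, appears at 21.15 MHz.
161.25 MHz mod fs = 32.55 MHz.
32.55 MHz > fs/2 = 21.45 MHz, folds to fs − 32.55 MHz = 10.35 MHz.
61.1 MHz mod fs = 18.2 MHz.
18.2 MHz ≤ fs/2 = 21.45 MHz, appears at 18.2 MHz.
Distinct values: {7 MHz, 10.35 MHz, 18.2 MHz, 21.15 MHz}.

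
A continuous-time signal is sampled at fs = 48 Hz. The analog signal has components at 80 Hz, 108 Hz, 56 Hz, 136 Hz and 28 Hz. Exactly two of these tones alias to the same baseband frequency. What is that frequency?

fs/2 = 24 Hz.
80 Hz mod fs = 32 Hz.
32 Hz > fs/2 = 24 Hz, folds to fs − 32 Hz = 16 Hz.
108 Hz mod fs = 12 Hz.
12 Hz ≤ fs/2 = 24 Hz, appears at 12 Hz.
56 Hz mod fs = 8 Hz.
8 Hz ≤ fs/2 = 24 Hz, appears at 8 Hz.
136 Hz mod fs = 40 Hz.
40 Hz > fs/2 = 24 Hz, folds to fs − 40 Hz = 8 Hz.
28 Hz > fs/2 = 24 Hz, folds to fs − 28 Hz = 20 Hz.
56 Hz and 136 Hz both map to 8 Hz.

8 Hz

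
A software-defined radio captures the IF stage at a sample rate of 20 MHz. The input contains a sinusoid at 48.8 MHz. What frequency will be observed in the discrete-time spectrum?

48.8 MHz mod fs = 8.8 MHz.
8.8 MHz ≤ fs/2 = 10 MHz, appears at 8.8 MHz.

8.8 MHz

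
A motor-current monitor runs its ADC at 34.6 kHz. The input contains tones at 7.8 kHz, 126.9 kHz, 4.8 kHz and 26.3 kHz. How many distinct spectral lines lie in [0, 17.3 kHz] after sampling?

fs/2 = 17.3 kHz.
7.8 kHz ≤ fs/2 = 17.3 kHz, passes unchanged.
126.9 kHz mod fs = 23.1 kHz.
23.1 kHz > fs/2 = 17.3 kHz, folds to fs − 23.1 kHz = 11.5 kHz.
4.8 kHz ≤ fs/2 = 17.3 kHz, passes unchanged.
26.3 kHz > fs/2 = 17.3 kHz, folds to fs − 26.3 kHz = 8.3 kHz.
Distinct values: {4.8 kHz, 7.8 kHz, 8.3 kHz, 11.5 kHz} → 4.

4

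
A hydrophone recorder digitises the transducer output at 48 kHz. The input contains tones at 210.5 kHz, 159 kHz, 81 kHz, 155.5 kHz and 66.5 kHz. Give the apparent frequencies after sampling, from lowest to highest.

11.5 kHz, 15 kHz, 18.5 kHz

fs/2 = 24 kHz.
210.5 kHz mod fs = 18.5 kHz.
18.5 kHz ≤ fs/2 = 24 kHz, appears at 18.5 kHz.
159 kHz mod fs = 15 kHz.
15 kHz ≤ fs/2 = 24 kHz, appears at 15 kHz.
81 kHz mod fs = 33 kHz.
33 kHz > fs/2 = 24 kHz, folds to fs − 33 kHz = 15 kHz.
155.5 kHz mod fs = 11.5 kHz.
11.5 kHz ≤ fs/2 = 24 kHz, appears at 11.5 kHz.
66.5 kHz mod fs = 18.5 kHz.
18.5 kHz ≤ fs/2 = 24 kHz, appears at 18.5 kHz.
Distinct values: {11.5 kHz, 15 kHz, 18.5 kHz}.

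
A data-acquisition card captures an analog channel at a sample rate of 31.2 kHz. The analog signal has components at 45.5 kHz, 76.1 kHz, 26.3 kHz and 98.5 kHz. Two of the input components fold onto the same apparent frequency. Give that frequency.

4.9 kHz

fs/2 = 15.6 kHz.
45.5 kHz mod fs = 14.3 kHz.
14.3 kHz ≤ fs/2 = 15.6 kHz, appears at 14.3 kHz.
76.1 kHz mod fs = 13.7 kHz.
13.7 kHz ≤ fs/2 = 15.6 kHz, appears at 13.7 kHz.
26.3 kHz > fs/2 = 15.6 kHz, folds to fs − 26.3 kHz = 4.9 kHz.
98.5 kHz mod fs = 4.9 kHz.
4.9 kHz ≤ fs/2 = 15.6 kHz, appears at 4.9 kHz.
26.3 kHz and 98.5 kHz both map to 4.9 kHz.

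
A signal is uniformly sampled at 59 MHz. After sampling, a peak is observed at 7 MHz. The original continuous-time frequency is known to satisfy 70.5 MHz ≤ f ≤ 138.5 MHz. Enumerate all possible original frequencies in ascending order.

Frequencies that alias to 7 MHz are k·fs ± 7 MHz for integer k ≥ 0.
k=0: 7 MHz.
k=1: 52 MHz, 66 MHz.
k=2: 111 MHz, 125 MHz.
k=3: 170 MHz, 184 MHz.
Within [70.5 MHz, 138.5 MHz]: 111 MHz, 125 MHz.

111 MHz, 125 MHz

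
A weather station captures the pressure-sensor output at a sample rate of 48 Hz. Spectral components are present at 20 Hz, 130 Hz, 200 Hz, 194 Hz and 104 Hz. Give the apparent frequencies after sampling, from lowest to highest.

2 Hz, 8 Hz, 14 Hz, 20 Hz

fs/2 = 24 Hz.
20 Hz ≤ fs/2 = 24 Hz, passes unchanged.
130 Hz mod fs = 34 Hz.
34 Hz > fs/2 = 24 Hz, folds to fs − 34 Hz = 14 Hz.
200 Hz mod fs = 8 Hz.
8 Hz ≤ fs/2 = 24 Hz, appears at 8 Hz.
194 Hz mod fs = 2 Hz.
2 Hz ≤ fs/2 = 24 Hz, appears at 2 Hz.
104 Hz mod fs = 8 Hz.
8 Hz ≤ fs/2 = 24 Hz, appears at 8 Hz.
Distinct values: {2 Hz, 8 Hz, 14 Hz, 20 Hz}.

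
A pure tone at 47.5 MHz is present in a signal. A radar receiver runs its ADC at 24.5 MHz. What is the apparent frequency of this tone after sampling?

1.5 MHz

47.5 MHz mod fs = 23 MHz.
23 MHz > fs/2 = 12.25 MHz, folds to fs − 23 MHz = 1.5 MHz.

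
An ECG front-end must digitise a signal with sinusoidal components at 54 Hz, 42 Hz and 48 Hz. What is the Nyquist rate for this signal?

Highest-frequency component: 54 Hz.
Nyquist rate = 2 × 54 Hz = 108 Hz.

108 Hz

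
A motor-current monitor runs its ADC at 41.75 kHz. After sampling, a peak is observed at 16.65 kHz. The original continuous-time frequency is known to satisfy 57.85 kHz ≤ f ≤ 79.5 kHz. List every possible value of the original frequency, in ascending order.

58.4 kHz, 66.85 kHz

Frequencies that alias to 16.65 kHz are k·fs ± 16.65 kHz for integer k ≥ 0.
k=0: 16.65 kHz.
k=1: 25.1 kHz, 58.4 kHz.
k=2: 66.85 kHz, 100.15 kHz.
k=3: 108.6 kHz, 141.9 kHz.
Within [57.85 kHz, 79.5 kHz]: 58.4 kHz, 66.85 kHz.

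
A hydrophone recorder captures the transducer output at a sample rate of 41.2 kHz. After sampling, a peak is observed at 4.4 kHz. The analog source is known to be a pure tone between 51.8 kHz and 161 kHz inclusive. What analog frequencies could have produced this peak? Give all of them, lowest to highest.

78 kHz, 86.8 kHz, 119.2 kHz, 128 kHz, 160.4 kHz

Frequencies that alias to 4.4 kHz are k·fs ± 4.4 kHz for integer k ≥ 0.
k=0: 4.4 kHz.
k=1: 36.8 kHz, 45.6 kHz.
k=2: 78 kHz, 86.8 kHz.
k=3: 119.2 kHz, 128 kHz.
k=4: 160.4 kHz, 169.2 kHz.
k=5: 201.6 kHz, 210.4 kHz.
Within [51.8 kHz, 161 kHz]: 78 kHz, 86.8 kHz, 119.2 kHz, 128 kHz, 160.4 kHz.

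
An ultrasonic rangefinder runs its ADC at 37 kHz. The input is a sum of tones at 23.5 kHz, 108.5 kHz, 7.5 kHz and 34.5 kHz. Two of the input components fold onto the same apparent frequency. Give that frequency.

2.5 kHz

fs/2 = 18.5 kHz.
23.5 kHz > fs/2 = 18.5 kHz, folds to fs − 23.5 kHz = 13.5 kHz.
108.5 kHz mod fs = 34.5 kHz.
34.5 kHz > fs/2 = 18.5 kHz, folds to fs − 34.5 kHz = 2.5 kHz.
7.5 kHz ≤ fs/2 = 18.5 kHz, passes unchanged.
34.5 kHz > fs/2 = 18.5 kHz, folds to fs − 34.5 kHz = 2.5 kHz.
34.5 kHz and 108.5 kHz both map to 2.5 kHz.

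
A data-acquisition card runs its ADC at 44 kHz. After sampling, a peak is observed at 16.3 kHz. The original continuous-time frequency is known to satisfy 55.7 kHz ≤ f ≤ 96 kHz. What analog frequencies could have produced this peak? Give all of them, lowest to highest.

Frequencies that alias to 16.3 kHz are k·fs ± 16.3 kHz for integer k ≥ 0.
k=0: 16.3 kHz.
k=1: 27.7 kHz, 60.3 kHz.
k=2: 71.7 kHz, 104.3 kHz.
k=3: 115.7 kHz, 148.3 kHz.
Within [55.7 kHz, 96 kHz]: 60.3 kHz, 71.7 kHz.

60.3 kHz, 71.7 kHz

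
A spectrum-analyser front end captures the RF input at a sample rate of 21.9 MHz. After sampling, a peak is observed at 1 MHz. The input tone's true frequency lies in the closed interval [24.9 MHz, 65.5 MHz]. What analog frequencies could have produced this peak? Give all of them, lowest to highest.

42.8 MHz, 44.8 MHz, 64.7 MHz

Frequencies that alias to 1 MHz are k·fs ± 1 MHz for integer k ≥ 0.
k=0: 1 MHz.
k=1: 20.9 MHz, 22.9 MHz.
k=2: 42.8 MHz, 44.8 MHz.
k=3: 64.7 MHz, 66.7 MHz.
k=4: 86.6 MHz, 88.6 MHz.
Within [24.9 MHz, 65.5 MHz]: 42.8 MHz, 44.8 MHz, 64.7 MHz.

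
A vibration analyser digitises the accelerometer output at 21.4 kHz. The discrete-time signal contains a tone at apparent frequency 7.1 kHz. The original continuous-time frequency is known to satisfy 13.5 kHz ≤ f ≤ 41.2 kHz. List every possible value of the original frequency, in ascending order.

14.3 kHz, 28.5 kHz, 35.7 kHz

Frequencies that alias to 7.1 kHz are k·fs ± 7.1 kHz for integer k ≥ 0.
k=0: 7.1 kHz.
k=1: 14.3 kHz, 28.5 kHz.
k=2: 35.7 kHz, 49.9 kHz.
k=3: 57.1 kHz, 71.3 kHz.
Within [13.5 kHz, 41.2 kHz]: 14.3 kHz, 28.5 kHz, 35.7 kHz.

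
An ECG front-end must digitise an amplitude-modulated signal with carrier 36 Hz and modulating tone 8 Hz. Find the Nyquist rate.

88 Hz

AM sidebands sit at fc ± fm = 28 Hz and 44 Hz.
Highest-frequency component: 44 Hz.
Nyquist rate = 2 × 44 Hz = 88 Hz.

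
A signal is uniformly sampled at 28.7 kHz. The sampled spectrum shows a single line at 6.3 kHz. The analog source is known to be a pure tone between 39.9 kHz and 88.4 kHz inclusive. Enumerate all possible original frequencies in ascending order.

Frequencies that alias to 6.3 kHz are k·fs ± 6.3 kHz for integer k ≥ 0.
k=0: 6.3 kHz.
k=1: 22.4 kHz, 35 kHz.
k=2: 51.1 kHz, 63.7 kHz.
k=3: 79.8 kHz, 92.4 kHz.
k=4: 108.5 kHz, 121.1 kHz.
Within [39.9 kHz, 88.4 kHz]: 51.1 kHz, 63.7 kHz, 79.8 kHz.

51.1 kHz, 63.7 kHz, 79.8 kHz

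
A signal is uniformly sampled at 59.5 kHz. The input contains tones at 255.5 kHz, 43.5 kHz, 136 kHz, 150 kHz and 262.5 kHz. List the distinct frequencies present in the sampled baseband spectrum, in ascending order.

fs/2 = 29.75 kHz.
255.5 kHz mod fs = 17.5 kHz.
17.5 kHz ≤ fs/2 = 29.75 kHz, appears at 17.5 kHz.
43.5 kHz > fs/2 = 29.75 kHz, folds to fs − 43.5 kHz = 16 kHz.
136 kHz mod fs = 17 kHz.
17 kHz ≤ fs/2 = 29.75 kHz, appears at 17 kHz.
150 kHz mod fs = 31 kHz.
31 kHz > fs/2 = 29.75 kHz, folds to fs − 31 kHz = 28.5 kHz.
262.5 kHz mod fs = 24.5 kHz.
24.5 kHz ≤ fs/2 = 29.75 kHz, appears at 24.5 kHz.
Distinct values: {16 kHz, 17 kHz, 17.5 kHz, 24.5 kHz, 28.5 kHz}.

16 kHz, 17 kHz, 17.5 kHz, 24.5 kHz, 28.5 kHz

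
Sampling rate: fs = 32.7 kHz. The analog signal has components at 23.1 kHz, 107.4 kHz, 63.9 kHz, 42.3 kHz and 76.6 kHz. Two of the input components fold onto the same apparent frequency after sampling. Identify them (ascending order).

fs/2 = 16.35 kHz.
23.1 kHz > fs/2 = 16.35 kHz, folds to fs − 23.1 kHz = 9.6 kHz.
107.4 kHz mod fs = 9.3 kHz.
9.3 kHz ≤ fs/2 = 16.35 kHz, appears at 9.3 kHz.
63.9 kHz mod fs = 31.2 kHz.
31.2 kHz > fs/2 = 16.35 kHz, folds to fs − 31.2 kHz = 1.5 kHz.
42.3 kHz mod fs = 9.6 kHz.
9.6 kHz ≤ fs/2 = 16.35 kHz, appears at 9.6 kHz.
76.6 kHz mod fs = 11.2 kHz.
11.2 kHz ≤ fs/2 = 16.35 kHz, appears at 11.2 kHz.
23.1 kHz and 42.3 kHz both map to 9.6 kHz.

23.1 kHz, 42.3 kHz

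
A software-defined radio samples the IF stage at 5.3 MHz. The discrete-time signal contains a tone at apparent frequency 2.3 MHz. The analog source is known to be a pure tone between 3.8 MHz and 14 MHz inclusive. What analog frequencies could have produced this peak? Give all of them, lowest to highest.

7.6 MHz, 8.3 MHz, 12.9 MHz, 13.6 MHz

Frequencies that alias to 2.3 MHz are k·fs ± 2.3 MHz for integer k ≥ 0.
k=0: 2.3 MHz.
k=1: 3 MHz, 7.6 MHz.
k=2: 8.3 MHz, 12.9 MHz.
k=3: 13.6 MHz, 18.2 MHz.
k=4: 18.9 MHz, 23.5 MHz.
Within [3.8 MHz, 14 MHz]: 7.6 MHz, 8.3 MHz, 12.9 MHz, 13.6 MHz.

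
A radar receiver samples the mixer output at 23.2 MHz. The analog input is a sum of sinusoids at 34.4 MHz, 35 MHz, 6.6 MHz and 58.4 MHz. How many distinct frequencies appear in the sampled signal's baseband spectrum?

fs/2 = 11.6 MHz.
34.4 MHz mod fs = 11.2 MHz.
11.2 MHz ≤ fs/2 = 11.6 MHz, appears at 11.2 MHz.
35 MHz mod fs = 11.8 MHz.
11.8 MHz > fs/2 = 11.6 MHz, folds to fs − 11.8 MHz = 11.4 MHz.
6.6 MHz ≤ fs/2 = 11.6 MHz, passes unchanged.
58.4 MHz mod fs = 12 MHz.
12 MHz > fs/2 = 11.6 MHz, folds to fs − 12 MHz = 11.2 MHz.
Distinct values: {6.6 MHz, 11.2 MHz, 11.4 MHz} → 3.

3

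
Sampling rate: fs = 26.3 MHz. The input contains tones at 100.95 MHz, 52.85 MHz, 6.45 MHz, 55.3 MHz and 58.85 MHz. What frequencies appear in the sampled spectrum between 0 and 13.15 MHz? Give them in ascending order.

fs/2 = 13.15 MHz.
100.95 MHz mod fs = 22.05 MHz.
22.05 MHz > fs/2 = 13.15 MHz, folds to fs − 22.05 MHz = 4.25 MHz.
52.85 MHz mod fs = 0.25 MHz.
0.25 MHz ≤ fs/2 = 13.15 MHz, appears at 0.25 MHz.
6.45 MHz ≤ fs/2 = 13.15 MHz, passes unchanged.
55.3 MHz mod fs = 2.7 MHz.
2.7 MHz ≤ fs/2 = 13.15 MHz, appears at 2.7 MHz.
58.85 MHz mod fs = 6.25 MHz.
6.25 MHz ≤ fs/2 = 13.15 MHz, appears at 6.25 MHz.
Distinct values: {0.25 MHz, 2.7 MHz, 4.25 MHz, 6.25 MHz, 6.45 MHz}.

0.25 MHz, 2.7 MHz, 4.25 MHz, 6.25 MHz, 6.45 MHz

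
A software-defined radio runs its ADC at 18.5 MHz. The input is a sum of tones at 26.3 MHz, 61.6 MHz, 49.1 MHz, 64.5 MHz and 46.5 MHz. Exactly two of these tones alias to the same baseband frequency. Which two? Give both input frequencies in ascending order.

46.5 MHz, 64.5 MHz

fs/2 = 9.25 MHz.
26.3 MHz mod fs = 7.8 MHz.
7.8 MHz ≤ fs/2 = 9.25 MHz, appears at 7.8 MHz.
61.6 MHz mod fs = 6.1 MHz.
6.1 MHz ≤ fs/2 = 9.25 MHz, appears at 6.1 MHz.
49.1 MHz mod fs = 12.1 MHz.
12.1 MHz > fs/2 = 9.25 MHz, folds to fs − 12.1 MHz = 6.4 MHz.
64.5 MHz mod fs = 9 MHz.
9 MHz ≤ fs/2 = 9.25 MHz, appears at 9 MHz.
46.5 MHz mod fs = 9.5 MHz.
9.5 MHz > fs/2 = 9.25 MHz, folds to fs − 9.5 MHz = 9 MHz.
46.5 MHz and 64.5 MHz both map to 9 MHz.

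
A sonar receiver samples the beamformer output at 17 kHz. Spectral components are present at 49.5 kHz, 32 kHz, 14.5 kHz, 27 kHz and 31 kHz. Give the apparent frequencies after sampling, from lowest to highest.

fs/2 = 8.5 kHz.
49.5 kHz mod fs = 15.5 kHz.
15.5 kHz > fs/2 = 8.5 kHz, folds to fs − 15.5 kHz = 1.5 kHz.
32 kHz mod fs = 15 kHz.
15 kHz > fs/2 = 8.5 kHz, folds to fs − 15 kHz = 2 kHz.
14.5 kHz > fs/2 = 8.5 kHz, folds to fs − 14.5 kHz = 2.5 kHz.
27 kHz mod fs = 10 kHz.
10 kHz > fs/2 = 8.5 kHz, folds to fs − 10 kHz = 7 kHz.
31 kHz mod fs = 14 kHz.
14 kHz > fs/2 = 8.5 kHz, folds to fs − 14 kHz = 3 kHz.
Distinct values: {1.5 kHz, 2 kHz, 2.5 kHz, 3 kHz, 7 kHz}.

1.5 kHz, 2 kHz, 2.5 kHz, 3 kHz, 7 kHz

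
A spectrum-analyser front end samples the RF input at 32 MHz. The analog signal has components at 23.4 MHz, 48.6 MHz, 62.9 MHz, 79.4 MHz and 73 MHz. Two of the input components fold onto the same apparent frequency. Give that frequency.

15.4 MHz

fs/2 = 16 MHz.
23.4 MHz > fs/2 = 16 MHz, folds to fs − 23.4 MHz = 8.6 MHz.
48.6 MHz mod fs = 16.6 MHz.
16.6 MHz > fs/2 = 16 MHz, folds to fs − 16.6 MHz = 15.4 MHz.
62.9 MHz mod fs = 30.9 MHz.
30.9 MHz > fs/2 = 16 MHz, folds to fs − 30.9 MHz = 1.1 MHz.
79.4 MHz mod fs = 15.4 MHz.
15.4 MHz ≤ fs/2 = 16 MHz, appears at 15.4 MHz.
73 MHz mod fs = 9 MHz.
9 MHz ≤ fs/2 = 16 MHz, appears at 9 MHz.
48.6 MHz and 79.4 MHz both map to 15.4 MHz.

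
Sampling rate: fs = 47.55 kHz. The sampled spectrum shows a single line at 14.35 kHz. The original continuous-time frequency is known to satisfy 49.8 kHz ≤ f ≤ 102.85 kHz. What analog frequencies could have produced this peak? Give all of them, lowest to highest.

61.9 kHz, 80.75 kHz

Frequencies that alias to 14.35 kHz are k·fs ± 14.35 kHz for integer k ≥ 0.
k=0: 14.35 kHz.
k=1: 33.2 kHz, 61.9 kHz.
k=2: 80.75 kHz, 109.45 kHz.
k=3: 128.3 kHz, 157 kHz.
Within [49.8 kHz, 102.85 kHz]: 61.9 kHz, 80.75 kHz.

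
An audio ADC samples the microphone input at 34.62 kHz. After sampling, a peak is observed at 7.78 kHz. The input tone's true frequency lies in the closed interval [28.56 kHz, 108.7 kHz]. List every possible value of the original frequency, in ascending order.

42.4 kHz, 61.46 kHz, 77.02 kHz, 96.08 kHz

Frequencies that alias to 7.78 kHz are k·fs ± 7.78 kHz for integer k ≥ 0.
k=0: 7.78 kHz.
k=1: 26.84 kHz, 42.4 kHz.
k=2: 61.46 kHz, 77.02 kHz.
k=3: 96.08 kHz, 111.64 kHz.
k=4: 130.7 kHz, 146.26 kHz.
Within [28.56 kHz, 108.7 kHz]: 42.4 kHz, 61.46 kHz, 77.02 kHz, 96.08 kHz.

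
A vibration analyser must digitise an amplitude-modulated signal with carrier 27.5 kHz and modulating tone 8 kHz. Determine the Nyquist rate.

AM sidebands sit at fc ± fm = 19.5 kHz and 35.5 kHz.
Highest-frequency component: 35.5 kHz.
Nyquist rate = 2 × 35.5 kHz = 71 kHz.

71 kHz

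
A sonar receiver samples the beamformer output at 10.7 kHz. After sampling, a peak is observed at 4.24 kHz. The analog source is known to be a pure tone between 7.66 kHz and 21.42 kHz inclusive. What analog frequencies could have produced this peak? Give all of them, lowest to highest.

Frequencies that alias to 4.24 kHz are k·fs ± 4.24 kHz for integer k ≥ 0.
k=0: 4.24 kHz.
k=1: 6.46 kHz, 14.94 kHz.
k=2: 17.16 kHz, 25.64 kHz.
k=3: 27.86 kHz, 36.34 kHz.
Within [7.66 kHz, 21.42 kHz]: 14.94 kHz, 17.16 kHz.

14.94 kHz, 17.16 kHz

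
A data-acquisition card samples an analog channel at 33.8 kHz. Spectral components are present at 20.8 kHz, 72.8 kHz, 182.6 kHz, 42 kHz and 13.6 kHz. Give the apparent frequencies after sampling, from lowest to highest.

fs/2 = 16.9 kHz.
20.8 kHz > fs/2 = 16.9 kHz, folds to fs − 20.8 kHz = 13 kHz.
72.8 kHz mod fs = 5.2 kHz.
5.2 kHz ≤ fs/2 = 16.9 kHz, appears at 5.2 kHz.
182.6 kHz mod fs = 13.6 kHz.
13.6 kHz ≤ fs/2 = 16.9 kHz, appears at 13.6 kHz.
42 kHz mod fs = 8.2 kHz.
8.2 kHz ≤ fs/2 = 16.9 kHz, appears at 8.2 kHz.
13.6 kHz ≤ fs/2 = 16.9 kHz, passes unchanged.
Distinct values: {5.2 kHz, 8.2 kHz, 13 kHz, 13.6 kHz}.

5.2 kHz, 8.2 kHz, 13 kHz, 13.6 kHz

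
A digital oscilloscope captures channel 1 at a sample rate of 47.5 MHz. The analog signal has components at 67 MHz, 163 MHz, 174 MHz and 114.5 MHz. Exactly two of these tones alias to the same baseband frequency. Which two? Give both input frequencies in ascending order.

fs/2 = 23.75 MHz.
67 MHz mod fs = 19.5 MHz.
19.5 MHz ≤ fs/2 = 23.75 MHz, appears at 19.5 MHz.
163 MHz mod fs = 20.5 MHz.
20.5 MHz ≤ fs/2 = 23.75 MHz, appears at 20.5 MHz.
174 MHz mod fs = 31.5 MHz.
31.5 MHz > fs/2 = 23.75 MHz, folds to fs − 31.5 MHz = 16 MHz.
114.5 MHz mod fs = 19.5 MHz.
19.5 MHz ≤ fs/2 = 23.75 MHz, appears at 19.5 MHz.
67 MHz and 114.5 MHz both map to 19.5 MHz.

67 MHz, 114.5 MHz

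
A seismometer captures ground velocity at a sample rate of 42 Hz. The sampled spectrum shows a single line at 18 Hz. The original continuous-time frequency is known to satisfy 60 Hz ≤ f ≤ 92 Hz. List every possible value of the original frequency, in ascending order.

Frequencies that alias to 18 Hz are k·fs ± 18 Hz for integer k ≥ 0.
k=0: 18 Hz.
k=1: 24 Hz, 60 Hz.
k=2: 66 Hz, 102 Hz.
k=3: 108 Hz, 144 Hz.
Within [60 Hz, 92 Hz]: 60 Hz, 66 Hz.

60 Hz, 66 Hz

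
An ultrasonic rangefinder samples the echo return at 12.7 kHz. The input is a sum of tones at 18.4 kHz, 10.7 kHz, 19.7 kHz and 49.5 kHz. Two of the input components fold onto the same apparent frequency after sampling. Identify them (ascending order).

18.4 kHz, 19.7 kHz

fs/2 = 6.35 kHz.
18.4 kHz mod fs = 5.7 kHz.
5.7 kHz ≤ fs/2 = 6.35 kHz, appears at 5.7 kHz.
10.7 kHz > fs/2 = 6.35 kHz, folds to fs − 10.7 kHz = 2 kHz.
19.7 kHz mod fs = 7 kHz.
7 kHz > fs/2 = 6.35 kHz, folds to fs − 7 kHz = 5.7 kHz.
49.5 kHz mod fs = 11.4 kHz.
11.4 kHz > fs/2 = 6.35 kHz, folds to fs − 11.4 kHz = 1.3 kHz.
18.4 kHz and 19.7 kHz both map to 5.7 kHz.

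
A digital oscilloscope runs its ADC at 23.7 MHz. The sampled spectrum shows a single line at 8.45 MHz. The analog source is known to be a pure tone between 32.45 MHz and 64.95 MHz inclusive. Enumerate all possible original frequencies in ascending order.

Frequencies that alias to 8.45 MHz are k·fs ± 8.45 MHz for integer k ≥ 0.
k=0: 8.45 MHz.
k=1: 15.25 MHz, 32.15 MHz.
k=2: 38.95 MHz, 55.85 MHz.
k=3: 62.65 MHz, 79.55 MHz.
k=4: 86.35 MHz, 103.25 MHz.
Within [32.45 MHz, 64.95 MHz]: 38.95 MHz, 55.85 MHz, 62.65 MHz.

38.95 MHz, 55.85 MHz, 62.65 MHz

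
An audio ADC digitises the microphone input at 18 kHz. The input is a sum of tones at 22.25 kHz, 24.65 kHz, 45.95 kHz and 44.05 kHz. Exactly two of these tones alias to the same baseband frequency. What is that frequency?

8.05 kHz

fs/2 = 9 kHz.
22.25 kHz mod fs = 4.25 kHz.
4.25 kHz ≤ fs/2 = 9 kHz, appears at 4.25 kHz.
24.65 kHz mod fs = 6.65 kHz.
6.65 kHz ≤ fs/2 = 9 kHz, appears at 6.65 kHz.
45.95 kHz mod fs = 9.95 kHz.
9.95 kHz > fs/2 = 9 kHz, folds to fs − 9.95 kHz = 8.05 kHz.
44.05 kHz mod fs = 8.05 kHz.
8.05 kHz ≤ fs/2 = 9 kHz, appears at 8.05 kHz.
44.05 kHz and 45.95 kHz both map to 8.05 kHz.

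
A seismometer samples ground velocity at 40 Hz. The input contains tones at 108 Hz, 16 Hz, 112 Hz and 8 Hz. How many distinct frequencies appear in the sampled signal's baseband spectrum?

fs/2 = 20 Hz.
108 Hz mod fs = 28 Hz.
28 Hz > fs/2 = 20 Hz, folds to fs − 28 Hz = 12 Hz.
16 Hz ≤ fs/2 = 20 Hz, passes unchanged.
112 Hz mod fs = 32 Hz.
32 Hz > fs/2 = 20 Hz, folds to fs − 32 Hz = 8 Hz.
8 Hz ≤ fs/2 = 20 Hz, passes unchanged.
Distinct values: {8 Hz, 12 Hz, 16 Hz} → 3.

3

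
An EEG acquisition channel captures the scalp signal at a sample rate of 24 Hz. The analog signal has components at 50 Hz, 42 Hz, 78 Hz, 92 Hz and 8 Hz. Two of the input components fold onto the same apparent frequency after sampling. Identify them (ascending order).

42 Hz, 78 Hz

fs/2 = 12 Hz.
50 Hz mod fs = 2 Hz.
2 Hz ≤ fs/2 = 12 Hz, appears at 2 Hz.
42 Hz mod fs = 18 Hz.
18 Hz > fs/2 = 12 Hz, folds to fs − 18 Hz = 6 Hz.
78 Hz mod fs = 6 Hz.
6 Hz ≤ fs/2 = 12 Hz, appears at 6 Hz.
92 Hz mod fs = 20 Hz.
20 Hz > fs/2 = 12 Hz, folds to fs − 20 Hz = 4 Hz.
8 Hz ≤ fs/2 = 12 Hz, passes unchanged.
42 Hz and 78 Hz both map to 6 Hz.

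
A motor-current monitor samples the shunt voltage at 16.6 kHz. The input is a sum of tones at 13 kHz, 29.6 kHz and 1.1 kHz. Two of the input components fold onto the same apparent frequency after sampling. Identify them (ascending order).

13 kHz, 29.6 kHz

fs/2 = 8.3 kHz.
13 kHz > fs/2 = 8.3 kHz, folds to fs − 13 kHz = 3.6 kHz.
29.6 kHz mod fs = 13 kHz.
13 kHz > fs/2 = 8.3 kHz, folds to fs − 13 kHz = 3.6 kHz.
1.1 kHz ≤ fs/2 = 8.3 kHz, passes unchanged.
13 kHz and 29.6 kHz both map to 3.6 kHz.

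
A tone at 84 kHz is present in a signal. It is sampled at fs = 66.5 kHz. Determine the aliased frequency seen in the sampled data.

17.5 kHz

84 kHz mod fs = 17.5 kHz.
17.5 kHz ≤ fs/2 = 33.25 kHz, appears at 17.5 kHz.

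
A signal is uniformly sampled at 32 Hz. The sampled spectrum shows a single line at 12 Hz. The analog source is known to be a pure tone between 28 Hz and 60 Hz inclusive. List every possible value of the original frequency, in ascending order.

44 Hz, 52 Hz

Frequencies that alias to 12 Hz are k·fs ± 12 Hz for integer k ≥ 0.
k=0: 12 Hz.
k=1: 20 Hz, 44 Hz.
k=2: 52 Hz, 76 Hz.
k=3: 84 Hz, 108 Hz.
Within [28 Hz, 60 Hz]: 44 Hz, 52 Hz.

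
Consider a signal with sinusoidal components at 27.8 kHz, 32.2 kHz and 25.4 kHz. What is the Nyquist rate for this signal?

64.4 kHz

Highest-frequency component: 32.2 kHz.
Nyquist rate = 2 × 32.2 kHz = 64.4 kHz.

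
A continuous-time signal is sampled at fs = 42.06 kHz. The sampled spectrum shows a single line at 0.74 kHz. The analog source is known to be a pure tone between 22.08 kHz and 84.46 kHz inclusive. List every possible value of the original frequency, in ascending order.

Frequencies that alias to 0.74 kHz are k·fs ± 0.74 kHz for integer k ≥ 0.
k=0: 0.74 kHz.
k=1: 41.32 kHz, 42.8 kHz.
k=2: 83.38 kHz, 84.86 kHz.
k=3: 125.44 kHz, 126.92 kHz.
Within [22.08 kHz, 84.46 kHz]: 41.32 kHz, 42.8 kHz, 83.38 kHz.

41.32 kHz, 42.8 kHz, 83.38 kHz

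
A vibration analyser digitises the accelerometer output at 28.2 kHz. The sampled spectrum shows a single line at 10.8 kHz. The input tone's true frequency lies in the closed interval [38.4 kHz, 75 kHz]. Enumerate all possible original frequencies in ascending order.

39 kHz, 45.6 kHz, 67.2 kHz, 73.8 kHz

Frequencies that alias to 10.8 kHz are k·fs ± 10.8 kHz for integer k ≥ 0.
k=0: 10.8 kHz.
k=1: 17.4 kHz, 39 kHz.
k=2: 45.6 kHz, 67.2 kHz.
k=3: 73.8 kHz, 95.4 kHz.
k=4: 102 kHz, 123.6 kHz.
Within [38.4 kHz, 75 kHz]: 39 kHz, 45.6 kHz, 67.2 kHz, 73.8 kHz.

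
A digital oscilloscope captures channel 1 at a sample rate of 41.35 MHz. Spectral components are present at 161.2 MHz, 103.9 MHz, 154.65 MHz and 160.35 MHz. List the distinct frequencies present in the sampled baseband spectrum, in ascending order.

fs/2 = 20.675 MHz.
161.2 MHz mod fs = 37.15 MHz.
37.15 MHz > fs/2 = 20.675 MHz, folds to fs − 37.15 MHz = 4.2 MHz.
103.9 MHz mod fs = 21.2 MHz.
21.2 MHz > fs/2 = 20.675 MHz, folds to fs − 21.2 MHz = 20.15 MHz.
154.65 MHz mod fs = 30.6 MHz.
30.6 MHz > fs/2 = 20.675 MHz, folds to fs − 30.6 MHz = 10.75 MHz.
160.35 MHz mod fs = 36.3 MHz.
36.3 MHz > fs/2 = 20.675 MHz, folds to fs − 36.3 MHz = 5.05 MHz.
Distinct values: {4.2 MHz, 5.05 MHz, 10.75 MHz, 20.15 MHz}.

4.2 MHz, 5.05 MHz, 10.75 MHz, 20.15 MHz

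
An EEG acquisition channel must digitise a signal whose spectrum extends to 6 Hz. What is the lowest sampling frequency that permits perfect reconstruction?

Nyquist rate = 2 × 6 Hz = 12 Hz.

12 Hz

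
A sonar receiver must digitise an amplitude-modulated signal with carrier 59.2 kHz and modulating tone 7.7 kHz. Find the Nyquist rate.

AM sidebands sit at fc ± fm = 51.5 kHz and 66.9 kHz.
Highest-frequency component: 66.9 kHz.
Nyquist rate = 2 × 66.9 kHz = 133.8 kHz.

133.8 kHz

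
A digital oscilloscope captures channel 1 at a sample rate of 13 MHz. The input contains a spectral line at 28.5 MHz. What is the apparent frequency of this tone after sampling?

2.5 MHz

28.5 MHz mod fs = 2.5 MHz.
2.5 MHz ≤ fs/2 = 6.5 MHz, appears at 2.5 MHz.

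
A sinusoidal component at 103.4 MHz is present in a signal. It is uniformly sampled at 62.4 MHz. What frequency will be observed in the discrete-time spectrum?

21.4 MHz

103.4 MHz mod fs = 41 MHz.
41 MHz > fs/2 = 31.2 MHz, folds to fs − 41 MHz = 21.4 MHz.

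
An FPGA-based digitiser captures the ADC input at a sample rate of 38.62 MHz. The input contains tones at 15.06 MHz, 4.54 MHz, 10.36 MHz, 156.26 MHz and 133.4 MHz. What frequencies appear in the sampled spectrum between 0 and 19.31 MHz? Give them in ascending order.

1.78 MHz, 4.54 MHz, 10.36 MHz, 15.06 MHz, 17.54 MHz

fs/2 = 19.31 MHz.
15.06 MHz ≤ fs/2 = 19.31 MHz, passes unchanged.
4.54 MHz ≤ fs/2 = 19.31 MHz, passes unchanged.
10.36 MHz ≤ fs/2 = 19.31 MHz, passes unchanged.
156.26 MHz mod fs = 1.78 MHz.
1.78 MHz ≤ fs/2 = 19.31 MHz, appears at 1.78 MHz.
133.4 MHz mod fs = 17.54 MHz.
17.54 MHz ≤ fs/2 = 19.31 MHz, appears at 17.54 MHz.
Distinct values: {1.78 MHz, 4.54 MHz, 10.36 MHz, 15.06 MHz, 17.54 MHz}.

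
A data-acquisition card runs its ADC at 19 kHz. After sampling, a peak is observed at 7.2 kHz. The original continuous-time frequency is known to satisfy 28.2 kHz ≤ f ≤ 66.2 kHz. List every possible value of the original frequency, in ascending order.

30.8 kHz, 45.2 kHz, 49.8 kHz, 64.2 kHz

Frequencies that alias to 7.2 kHz are k·fs ± 7.2 kHz for integer k ≥ 0.
k=0: 7.2 kHz.
k=1: 11.8 kHz, 26.2 kHz.
k=2: 30.8 kHz, 45.2 kHz.
k=3: 49.8 kHz, 64.2 kHz.
k=4: 68.8 kHz, 83.2 kHz.
Within [28.2 kHz, 66.2 kHz]: 30.8 kHz, 45.2 kHz, 49.8 kHz, 64.2 kHz.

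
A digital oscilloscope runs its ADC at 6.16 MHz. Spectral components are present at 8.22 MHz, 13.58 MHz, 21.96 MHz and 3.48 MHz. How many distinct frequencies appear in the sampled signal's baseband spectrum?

3

fs/2 = 3.08 MHz.
8.22 MHz mod fs = 2.06 MHz.
2.06 MHz ≤ fs/2 = 3.08 MHz, appears at 2.06 MHz.
13.58 MHz mod fs = 1.26 MHz.
1.26 MHz ≤ fs/2 = 3.08 MHz, appears at 1.26 MHz.
21.96 MHz mod fs = 3.48 MHz.
3.48 MHz > fs/2 = 3.08 MHz, folds to fs − 3.48 MHz = 2.68 MHz.
3.48 MHz > fs/2 = 3.08 MHz, folds to fs − 3.48 MHz = 2.68 MHz.
Distinct values: {1.26 MHz, 2.06 MHz, 2.68 MHz} → 3.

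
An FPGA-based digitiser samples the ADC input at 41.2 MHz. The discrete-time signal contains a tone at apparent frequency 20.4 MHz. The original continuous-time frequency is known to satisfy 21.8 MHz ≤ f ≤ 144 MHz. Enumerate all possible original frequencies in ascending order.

61.6 MHz, 62 MHz, 102.8 MHz, 103.2 MHz, 144 MHz

Frequencies that alias to 20.4 MHz are k·fs ± 20.4 MHz for integer k ≥ 0.
k=0: 20.4 MHz.
k=1: 20.8 MHz, 61.6 MHz.
k=2: 62 MHz, 102.8 MHz.
k=3: 103.2 MHz, 144 MHz.
k=4: 144.4 MHz, 185.2 MHz.
Within [21.8 MHz, 144 MHz]: 61.6 MHz, 62 MHz, 102.8 MHz, 103.2 MHz, 144 MHz.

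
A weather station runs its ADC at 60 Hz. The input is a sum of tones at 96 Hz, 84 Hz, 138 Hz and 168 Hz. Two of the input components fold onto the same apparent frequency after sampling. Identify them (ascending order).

fs/2 = 30 Hz.
96 Hz mod fs = 36 Hz.
36 Hz > fs/2 = 30 Hz, folds to fs − 36 Hz = 24 Hz.
84 Hz mod fs = 24 Hz.
24 Hz ≤ fs/2 = 30 Hz, appears at 24 Hz.
138 Hz mod fs = 18 Hz.
18 Hz ≤ fs/2 = 30 Hz, appears at 18 Hz.
168 Hz mod fs = 48 Hz.
48 Hz > fs/2 = 30 Hz, folds to fs − 48 Hz = 12 Hz.
84 Hz and 96 Hz both map to 24 Hz.

84 Hz, 96 Hz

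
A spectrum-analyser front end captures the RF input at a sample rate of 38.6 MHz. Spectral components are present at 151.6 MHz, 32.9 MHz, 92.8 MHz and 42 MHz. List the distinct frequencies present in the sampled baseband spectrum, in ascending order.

fs/2 = 19.3 MHz.
151.6 MHz mod fs = 35.8 MHz.
35.8 MHz > fs/2 = 19.3 MHz, folds to fs − 35.8 MHz = 2.8 MHz.
32.9 MHz > fs/2 = 19.3 MHz, folds to fs − 32.9 MHz = 5.7 MHz.
92.8 MHz mod fs = 15.6 MHz.
15.6 MHz ≤ fs/2 = 19.3 MHz, appears at 15.6 MHz.
42 MHz mod fs = 3.4 MHz.
3.4 MHz ≤ fs/2 = 19.3 MHz, appears at 3.4 MHz.
Distinct values: {2.8 MHz, 3.4 MHz, 5.7 MHz, 15.6 MHz}.

2.8 MHz, 3.4 MHz, 5.7 MHz, 15.6 MHz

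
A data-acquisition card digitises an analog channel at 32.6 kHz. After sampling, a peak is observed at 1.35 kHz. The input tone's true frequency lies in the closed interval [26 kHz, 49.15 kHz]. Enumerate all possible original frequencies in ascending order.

31.25 kHz, 33.95 kHz

Frequencies that alias to 1.35 kHz are k·fs ± 1.35 kHz for integer k ≥ 0.
k=0: 1.35 kHz.
k=1: 31.25 kHz, 33.95 kHz.
k=2: 63.85 kHz, 66.55 kHz.
Within [26 kHz, 49.15 kHz]: 31.25 kHz, 33.95 kHz.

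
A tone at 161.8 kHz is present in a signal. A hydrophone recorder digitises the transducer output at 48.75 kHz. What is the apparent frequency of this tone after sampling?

15.55 kHz

161.8 kHz mod fs = 15.55 kHz.
15.55 kHz ≤ fs/2 = 24.375 kHz, appears at 15.55 kHz.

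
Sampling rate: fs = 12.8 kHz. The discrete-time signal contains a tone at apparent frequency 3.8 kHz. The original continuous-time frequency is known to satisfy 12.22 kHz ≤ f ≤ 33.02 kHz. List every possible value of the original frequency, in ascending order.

Frequencies that alias to 3.8 kHz are k·fs ± 3.8 kHz for integer k ≥ 0.
k=0: 3.8 kHz.
k=1: 9 kHz, 16.6 kHz.
k=2: 21.8 kHz, 29.4 kHz.
k=3: 34.6 kHz, 42.2 kHz.
Within [12.22 kHz, 33.02 kHz]: 16.6 kHz, 21.8 kHz, 29.4 kHz.

16.6 kHz, 21.8 kHz, 29.4 kHz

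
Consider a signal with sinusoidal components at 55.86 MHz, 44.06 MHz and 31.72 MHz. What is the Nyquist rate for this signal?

111.72 MHz

Highest-frequency component: 55.86 MHz.
Nyquist rate = 2 × 55.86 MHz = 111.72 MHz.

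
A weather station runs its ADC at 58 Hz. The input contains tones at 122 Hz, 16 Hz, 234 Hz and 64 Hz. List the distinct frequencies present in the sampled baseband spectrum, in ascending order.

2 Hz, 6 Hz, 16 Hz

fs/2 = 29 Hz.
122 Hz mod fs = 6 Hz.
6 Hz ≤ fs/2 = 29 Hz, appears at 6 Hz.
16 Hz ≤ fs/2 = 29 Hz, passes unchanged.
234 Hz mod fs = 2 Hz.
2 Hz ≤ fs/2 = 29 Hz, appears at 2 Hz.
64 Hz mod fs = 6 Hz.
6 Hz ≤ fs/2 = 29 Hz, appears at 6 Hz.
Distinct values: {2 Hz, 6 Hz, 16 Hz}.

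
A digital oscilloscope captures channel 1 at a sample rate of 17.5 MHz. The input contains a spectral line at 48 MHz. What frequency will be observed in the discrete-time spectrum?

48 MHz mod fs = 13 MHz.
13 MHz > fs/2 = 8.75 MHz, folds to fs − 13 MHz = 4.5 MHz.

4.5 MHz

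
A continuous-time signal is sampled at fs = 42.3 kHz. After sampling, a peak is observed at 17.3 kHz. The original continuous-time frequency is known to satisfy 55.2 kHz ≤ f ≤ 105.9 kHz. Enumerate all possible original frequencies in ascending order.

59.6 kHz, 67.3 kHz, 101.9 kHz

Frequencies that alias to 17.3 kHz are k·fs ± 17.3 kHz for integer k ≥ 0.
k=0: 17.3 kHz.
k=1: 25 kHz, 59.6 kHz.
k=2: 67.3 kHz, 101.9 kHz.
k=3: 109.6 kHz, 144.2 kHz.
Within [55.2 kHz, 105.9 kHz]: 59.6 kHz, 67.3 kHz, 101.9 kHz.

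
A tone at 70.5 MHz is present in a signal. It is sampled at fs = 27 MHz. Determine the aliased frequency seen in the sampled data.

10.5 MHz

70.5 MHz mod fs = 16.5 MHz.
16.5 MHz > fs/2 = 13.5 MHz, folds to fs − 16.5 MHz = 10.5 MHz.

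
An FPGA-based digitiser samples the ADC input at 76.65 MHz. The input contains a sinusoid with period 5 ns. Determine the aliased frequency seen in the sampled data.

T = 5 ns → f = 1/T = 200 MHz.
200 MHz mod fs = 46.7 MHz.
46.7 MHz > fs/2 = 38.325 MHz, folds to fs − 46.7 MHz = 29.95 MHz.

29.95 MHz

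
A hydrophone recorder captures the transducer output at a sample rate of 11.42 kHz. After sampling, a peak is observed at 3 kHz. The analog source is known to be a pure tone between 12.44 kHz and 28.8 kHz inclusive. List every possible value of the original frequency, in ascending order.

Frequencies that alias to 3 kHz are k·fs ± 3 kHz for integer k ≥ 0.
k=0: 3 kHz.
k=1: 8.42 kHz, 14.42 kHz.
k=2: 19.84 kHz, 25.84 kHz.
k=3: 31.26 kHz, 37.26 kHz.
Within [12.44 kHz, 28.8 kHz]: 14.42 kHz, 19.84 kHz, 25.84 kHz.

14.42 kHz, 19.84 kHz, 25.84 kHz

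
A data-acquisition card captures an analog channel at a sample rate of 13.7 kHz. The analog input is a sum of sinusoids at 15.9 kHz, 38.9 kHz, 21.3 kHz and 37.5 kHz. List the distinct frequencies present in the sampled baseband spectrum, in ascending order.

fs/2 = 6.85 kHz.
15.9 kHz mod fs = 2.2 kHz.
2.2 kHz ≤ fs/2 = 6.85 kHz, appears at 2.2 kHz.
38.9 kHz mod fs = 11.5 kHz.
11.5 kHz > fs/2 = 6.85 kHz, folds to fs − 11.5 kHz = 2.2 kHz.
21.3 kHz mod fs = 7.6 kHz.
7.6 kHz > fs/2 = 6.85 kHz, folds to fs − 7.6 kHz = 6.1 kHz.
37.5 kHz mod fs = 10.1 kHz.
10.1 kHz > fs/2 = 6.85 kHz, folds to fs − 10.1 kHz = 3.6 kHz.
Distinct values: {2.2 kHz, 3.6 kHz, 6.1 kHz}.

2.2 kHz, 3.6 kHz, 6.1 kHz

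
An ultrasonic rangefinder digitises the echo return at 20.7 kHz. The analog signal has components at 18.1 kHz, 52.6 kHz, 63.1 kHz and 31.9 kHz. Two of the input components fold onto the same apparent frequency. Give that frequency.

fs/2 = 10.35 kHz.
18.1 kHz > fs/2 = 10.35 kHz, folds to fs − 18.1 kHz = 2.6 kHz.
52.6 kHz mod fs = 11.2 kHz.
11.2 kHz > fs/2 = 10.35 kHz, folds to fs − 11.2 kHz = 9.5 kHz.
63.1 kHz mod fs = 1 kHz.
1 kHz ≤ fs/2 = 10.35 kHz, appears at 1 kHz.
31.9 kHz mod fs = 11.2 kHz.
11.2 kHz > fs/2 = 10.35 kHz, folds to fs − 11.2 kHz = 9.5 kHz.
31.9 kHz and 52.6 kHz both map to 9.5 kHz.

9.5 kHz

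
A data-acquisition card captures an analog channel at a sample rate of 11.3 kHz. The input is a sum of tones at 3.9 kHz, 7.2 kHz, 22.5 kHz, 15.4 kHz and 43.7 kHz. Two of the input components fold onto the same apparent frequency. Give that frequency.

fs/2 = 5.65 kHz.
3.9 kHz ≤ fs/2 = 5.65 kHz, passes unchanged.
7.2 kHz > fs/2 = 5.65 kHz, folds to fs − 7.2 kHz = 4.1 kHz.
22.5 kHz mod fs = 11.2 kHz.
11.2 kHz > fs/2 = 5.65 kHz, folds to fs − 11.2 kHz = 0.1 kHz.
15.4 kHz mod fs = 4.1 kHz.
4.1 kHz ≤ fs/2 = 5.65 kHz, appears at 4.1 kHz.
43.7 kHz mod fs = 9.8 kHz.
9.8 kHz > fs/2 = 5.65 kHz, folds to fs − 9.8 kHz = 1.5 kHz.
7.2 kHz and 15.4 kHz both map to 4.1 kHz.

4.1 kHz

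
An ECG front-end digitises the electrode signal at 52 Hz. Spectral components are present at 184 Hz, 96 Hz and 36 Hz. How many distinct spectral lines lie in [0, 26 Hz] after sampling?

3

fs/2 = 26 Hz.
184 Hz mod fs = 28 Hz.
28 Hz > fs/2 = 26 Hz, folds to fs − 28 Hz = 24 Hz.
96 Hz mod fs = 44 Hz.
44 Hz > fs/2 = 26 Hz, folds to fs − 44 Hz = 8 Hz.
36 Hz > fs/2 = 26 Hz, folds to fs − 36 Hz = 16 Hz.
Distinct values: {8 Hz, 16 Hz, 24 Hz} → 3.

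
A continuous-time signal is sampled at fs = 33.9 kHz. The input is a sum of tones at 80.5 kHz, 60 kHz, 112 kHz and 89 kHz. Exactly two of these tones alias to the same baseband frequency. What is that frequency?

12.7 kHz

fs/2 = 16.95 kHz.
80.5 kHz mod fs = 12.7 kHz.
12.7 kHz ≤ fs/2 = 16.95 kHz, appears at 12.7 kHz.
60 kHz mod fs = 26.1 kHz.
26.1 kHz > fs/2 = 16.95 kHz, folds to fs − 26.1 kHz = 7.8 kHz.
112 kHz mod fs = 10.3 kHz.
10.3 kHz ≤ fs/2 = 16.95 kHz, appears at 10.3 kHz.
89 kHz mod fs = 21.2 kHz.
21.2 kHz > fs/2 = 16.95 kHz, folds to fs − 21.2 kHz = 12.7 kHz.
80.5 kHz and 89 kHz both map to 12.7 kHz.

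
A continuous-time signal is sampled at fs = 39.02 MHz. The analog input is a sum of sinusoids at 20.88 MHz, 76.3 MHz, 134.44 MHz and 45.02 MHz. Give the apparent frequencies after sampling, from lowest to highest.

fs/2 = 19.51 MHz.
20.88 MHz > fs/2 = 19.51 MHz, folds to fs − 20.88 MHz = 18.14 MHz.
76.3 MHz mod fs = 37.28 MHz.
37.28 MHz > fs/2 = 19.51 MHz, folds to fs − 37.28 MHz = 1.74 MHz.
134.44 MHz mod fs = 17.38 MHz.
17.38 MHz ≤ fs/2 = 19.51 MHz, appears at 17.38 MHz.
45.02 MHz mod fs = 6 MHz.
6 MHz ≤ fs/2 = 19.51 MHz, appears at 6 MHz.
Distinct values: {1.74 MHz, 6 MHz, 17.38 MHz, 18.14 MHz}.

1.74 MHz, 6 MHz, 17.38 MHz, 18.14 MHz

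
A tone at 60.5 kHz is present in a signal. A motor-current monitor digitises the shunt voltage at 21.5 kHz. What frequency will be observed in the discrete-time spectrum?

4 kHz

60.5 kHz mod fs = 17.5 kHz.
17.5 kHz > fs/2 = 10.75 kHz, folds to fs − 17.5 kHz = 4 kHz.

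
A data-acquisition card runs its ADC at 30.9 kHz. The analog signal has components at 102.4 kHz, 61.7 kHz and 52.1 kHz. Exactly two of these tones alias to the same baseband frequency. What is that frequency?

fs/2 = 15.45 kHz.
102.4 kHz mod fs = 9.7 kHz.
9.7 kHz ≤ fs/2 = 15.45 kHz, appears at 9.7 kHz.
61.7 kHz mod fs = 30.8 kHz.
30.8 kHz > fs/2 = 15.45 kHz, folds to fs − 30.8 kHz = 0.1 kHz.
52.1 kHz mod fs = 21.2 kHz.
21.2 kHz > fs/2 = 15.45 kHz, folds to fs − 21.2 kHz = 9.7 kHz.
52.1 kHz and 102.4 kHz both map to 9.7 kHz.

9.7 kHz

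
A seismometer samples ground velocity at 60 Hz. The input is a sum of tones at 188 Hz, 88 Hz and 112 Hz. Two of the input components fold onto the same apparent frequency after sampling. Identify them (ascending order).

112 Hz, 188 Hz

fs/2 = 30 Hz.
188 Hz mod fs = 8 Hz.
8 Hz ≤ fs/2 = 30 Hz, appears at 8 Hz.
88 Hz mod fs = 28 Hz.
28 Hz ≤ fs/2 = 30 Hz, appears at 28 Hz.
112 Hz mod fs = 52 Hz.
52 Hz > fs/2 = 30 Hz, folds to fs − 52 Hz = 8 Hz.
112 Hz and 188 Hz both map to 8 Hz.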